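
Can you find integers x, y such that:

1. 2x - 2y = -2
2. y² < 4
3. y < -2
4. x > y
No

A contradictory subset is {2x - 2y = -2, x > y}. No integer assignment can satisfy these jointly:

  - 2x - 2y = -2: is a linear equation tying the variables together
  - x > y: bounds one variable relative to another variable

From the equation, x − y = -1, i.e. x − y = -1; but x > y requires x − y ≥ 1. Contradiction.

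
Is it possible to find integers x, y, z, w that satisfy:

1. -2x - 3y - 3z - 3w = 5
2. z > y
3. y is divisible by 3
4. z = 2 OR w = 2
Yes

Take x = -7, y = 0, z = 2, w = 1. Substituting into each constraint:
  (1) -2(-7) - 3(0) - 3(2) - 3(1) = 5 ✓
  (2) 2 > 0 ✓
  (3) 0 = 3 × 0, remainder 0 ✓
  (4) z = 2, target 2 ✓ (first branch holds)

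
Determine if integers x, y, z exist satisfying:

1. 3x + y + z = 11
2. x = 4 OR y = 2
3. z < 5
Yes

Take x = 5, y = 2, z = -6. Substituting into each constraint:
  (1) 3(5) + 2 + (-6) = 11 ✓
  (2) y = 2, target 2 ✓ (second branch holds)
  (3) -6 < 5 ✓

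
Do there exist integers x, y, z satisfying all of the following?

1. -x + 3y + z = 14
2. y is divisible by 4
Yes

Take x = 0, y = 0, z = 14. Substituting into each constraint:
  (1) 0 + 3(0) + 14 = 14 ✓
  (2) 0 = 4 × 0, remainder 0 ✓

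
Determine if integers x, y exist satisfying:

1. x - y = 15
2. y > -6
Yes

Take x = 10, y = -5. Substituting into each constraint:
  (1) 10 + 5 = 15 ✓
  (2) -5 > -6 ✓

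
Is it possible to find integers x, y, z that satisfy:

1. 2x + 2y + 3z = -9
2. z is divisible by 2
No

The full constraint system is jointly infeasible over the integers. Each constraint and what it forces:

  - 2x + 2y + 3z = -9: is a linear equation tying the variables together
  - z is divisible by 2: restricts z to multiples of 2

Modular obstruction: writing z = 2z', every remaining term of the linear equation is divisible by 2, so the left side is ≡ 0 (mod 2); but the right side -9 ≡ 1 (mod 2). No integers can satisfy it.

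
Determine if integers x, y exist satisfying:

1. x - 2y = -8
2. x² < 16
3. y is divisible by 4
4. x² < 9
Yes

Take x = 0, y = 4. Substituting into each constraint:
  (1) 0 - 2(4) = -8 ✓
  (2) x² = (0)² = 0, and 0 < 16 ✓
  (3) 4 = 4 × 1, remainder 0 ✓
  (4) x² = (0)² = 0, and 0 < 9 ✓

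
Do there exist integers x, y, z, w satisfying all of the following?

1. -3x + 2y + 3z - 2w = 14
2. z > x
Yes

Take x = 0, y = 0, z = 2, w = -4. Substituting into each constraint:
  (1) -3(0) + 2(0) + 3(2) - 2(-4) = 14 ✓
  (2) 2 > 0 ✓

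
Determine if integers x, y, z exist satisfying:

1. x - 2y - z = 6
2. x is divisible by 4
Yes

Take x = 0, y = 0, z = -6. Substituting into each constraint:
  (1) 0 - 2(0) + 6 = 6 ✓
  (2) 0 = 4 × 0, remainder 0 ✓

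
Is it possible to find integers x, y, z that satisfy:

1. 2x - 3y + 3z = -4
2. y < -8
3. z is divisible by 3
Yes

Take x = -17, y = -10, z = 0. Substituting into each constraint:
  (1) 2(-17) - 3(-10) + 3(0) = -4 ✓
  (2) -10 < -8 ✓
  (3) 0 = 3 × 0, remainder 0 ✓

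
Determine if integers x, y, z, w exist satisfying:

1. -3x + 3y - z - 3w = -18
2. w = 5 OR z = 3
Yes

Take x = 0, y = -1, z = 3, w = 4. Substituting into each constraint:
  (1) -3(0) + 3(-1) + (-3) - 3(4) = -18 ✓
  (2) z = 3, target 3 ✓ (second branch holds)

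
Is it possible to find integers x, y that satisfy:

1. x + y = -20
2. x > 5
Yes

Take x = 6, y = -26. Substituting into each constraint:
  (1) 6 + (-26) = -20 ✓
  (2) 6 > 5 ✓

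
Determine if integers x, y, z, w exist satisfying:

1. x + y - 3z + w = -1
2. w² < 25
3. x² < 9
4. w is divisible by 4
Yes

Take x = 0, y = -1, z = 0, w = 0. Substituting into each constraint:
  (1) 0 + (-1) - 3(0) + 0 = -1 ✓
  (2) w² = (0)² = 0, and 0 < 25 ✓
  (3) x² = (0)² = 0, and 0 < 9 ✓
  (4) 0 = 4 × 0, remainder 0 ✓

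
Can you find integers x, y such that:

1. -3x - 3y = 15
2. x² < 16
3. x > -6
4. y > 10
No

A contradictory subset is {-3x - 3y = 15, x > -6, y > 10}. No integer assignment can satisfy these jointly:

  - -3x - 3y = 15: is a linear equation tying the variables together
  - x > -6: bounds one variable relative to a constant
  - y > 10: bounds one variable relative to a constant

Range argument: with x ∈ [-5, ∞], y ∈ [11, ∞], the left side of the equation is at most -18, but the right side is 15 > -18. No integer solution exists.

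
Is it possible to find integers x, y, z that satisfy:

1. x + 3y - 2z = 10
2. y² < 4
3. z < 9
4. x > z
Yes

Take x = -8, y = 0, z = -9. Substituting into each constraint:
  (1) (-8) + 3(0) - 2(-9) = 10 ✓
  (2) y² = (0)² = 0, and 0 < 4 ✓
  (3) -9 < 9 ✓
  (4) -8 > -9 ✓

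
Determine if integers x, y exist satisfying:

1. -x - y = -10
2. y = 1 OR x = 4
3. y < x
Yes

Take x = 9, y = 1. Substituting into each constraint:
  (1) (-9) + (-1) = -10 ✓
  (2) y = 1, target 1 ✓ (first branch holds)
  (3) 1 < 9 ✓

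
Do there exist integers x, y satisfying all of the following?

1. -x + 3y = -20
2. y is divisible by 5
Yes

Take x = 20, y = 0. Substituting into each constraint:
  (1) (-20) + 3(0) = -20 ✓
  (2) 0 = 5 × 0, remainder 0 ✓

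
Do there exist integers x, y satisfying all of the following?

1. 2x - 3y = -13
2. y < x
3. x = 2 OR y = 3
No

The full constraint system is jointly infeasible over the integers. Each constraint and what it forces:

  - 2x - 3y = -13: is a linear equation tying the variables together
  - y < x: bounds one variable relative to another variable
  - x = 2 OR y = 3: forces a choice: either x = 2 or y = 3

Split on the disjunction (x = 2 OR y = 3):
  • If x = 2: with x = 2, every remaining term of the linear equation is divisible by 3, so the left side is ≡ 0 (mod 3); but the right side -17 ≡ 1 (mod 3). No integers can satisfy it.
  • If y = 3: the equation forces x = -2, giving (y, x) = (3, -2), which violates x > y.
Both branches are infeasible, so the system has no integer solution.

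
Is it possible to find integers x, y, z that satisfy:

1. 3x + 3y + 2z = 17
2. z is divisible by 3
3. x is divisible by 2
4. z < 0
No

A contradictory subset is {3x + 3y + 2z = 17, z is divisible by 3}. No integer assignment can satisfy these jointly:

  - 3x + 3y + 2z = 17: is a linear equation tying the variables together
  - z is divisible by 3: restricts z to multiples of 3

Modular obstruction: writing z = 3z', every remaining term of the linear equation is divisible by 3, so the left side is ≡ 0 (mod 3); but the right side 17 ≡ 2 (mod 3). No integers can satisfy it.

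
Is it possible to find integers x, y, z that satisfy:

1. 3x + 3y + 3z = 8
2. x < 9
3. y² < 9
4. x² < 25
No

Even the single constraint (3x + 3y + 3z = 8) is infeasible over the integers.

  - 3x + 3y + 3z = 8: every term on the left is divisible by 3, so the LHS ≡ 0 (mod 3), but the RHS 8 is not — no integer solution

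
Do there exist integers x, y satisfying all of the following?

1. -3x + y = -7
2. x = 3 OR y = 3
Yes

Take x = 3, y = 2. Substituting into each constraint:
  (1) -3(3) + 2 = -7 ✓
  (2) x = 3, target 3 ✓ (first branch holds)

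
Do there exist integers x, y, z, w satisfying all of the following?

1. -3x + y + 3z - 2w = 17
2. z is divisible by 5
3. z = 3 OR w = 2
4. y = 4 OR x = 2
Yes

Take x = 2, y = 27, z = 0, w = 2. Substituting into each constraint:
  (1) -3(2) + 27 + 3(0) - 2(2) = 17 ✓
  (2) 0 = 5 × 0, remainder 0 ✓
  (3) w = 2, target 2 ✓ (second branch holds)
  (4) x = 2, target 2 ✓ (second branch holds)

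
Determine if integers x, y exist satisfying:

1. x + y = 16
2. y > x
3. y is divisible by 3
Yes

Take x = 7, y = 9. Substituting into each constraint:
  (1) 7 + 9 = 16 ✓
  (2) 9 > 7 ✓
  (3) 9 = 3 × 3, remainder 0 ✓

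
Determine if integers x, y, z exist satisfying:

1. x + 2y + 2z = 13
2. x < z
Yes

Take x = 1, y = 4, z = 2. Substituting into each constraint:
  (1) 1 + 2(4) + 2(2) = 13 ✓
  (2) 1 < 2 ✓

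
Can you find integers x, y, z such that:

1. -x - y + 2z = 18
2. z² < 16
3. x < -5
Yes

Take x = -18, y = 0, z = 0. Substituting into each constraint:
  (1) 18 + 0 + 2(0) = 18 ✓
  (2) z² = (0)² = 0, and 0 < 16 ✓
  (3) -18 < -5 ✓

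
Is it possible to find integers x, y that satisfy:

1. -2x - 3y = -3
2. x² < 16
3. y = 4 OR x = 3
Yes

Take x = 3, y = -1. Substituting into each constraint:
  (1) -2(3) - 3(-1) = -3 ✓
  (2) x² = (3)² = 9, and 9 < 16 ✓
  (3) x = 3, target 3 ✓ (second branch holds)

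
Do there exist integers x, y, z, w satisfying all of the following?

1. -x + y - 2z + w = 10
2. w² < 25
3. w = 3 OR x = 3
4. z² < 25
Yes

Take x = -7, y = 0, z = 0, w = 3. Substituting into each constraint:
  (1) 7 + 0 - 2(0) + 3 = 10 ✓
  (2) w² = (3)² = 9, and 9 < 25 ✓
  (3) w = 3, target 3 ✓ (first branch holds)
  (4) z² = (0)² = 0, and 0 < 25 ✓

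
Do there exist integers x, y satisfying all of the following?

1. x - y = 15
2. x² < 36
Yes

Take x = 0, y = -15. Substituting into each constraint:
  (1) 0 + 15 = 15 ✓
  (2) x² = (0)² = 0, and 0 < 36 ✓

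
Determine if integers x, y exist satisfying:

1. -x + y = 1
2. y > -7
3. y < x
No

A contradictory subset is {-x + y = 1, y < x}. No integer assignment can satisfy these jointly:

  - -x + y = 1: is a linear equation tying the variables together
  - y < x: bounds one variable relative to another variable

From the equation, x − y = -1, i.e. x − y = -1; but x > y requires x − y ≥ 1. Contradiction.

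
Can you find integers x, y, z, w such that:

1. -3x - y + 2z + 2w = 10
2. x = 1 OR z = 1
Yes

Take x = 0, y = 0, z = 1, w = 4. Substituting into each constraint:
  (1) -3(0) + 0 + 2(1) + 2(4) = 10 ✓
  (2) z = 1, target 1 ✓ (second branch holds)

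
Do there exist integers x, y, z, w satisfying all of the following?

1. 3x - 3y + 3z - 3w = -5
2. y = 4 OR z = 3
No

Even the single constraint (3x - 3y + 3z - 3w = -5) is infeasible over the integers.

  - 3x - 3y + 3z - 3w = -5: every term on the left is divisible by 3, so the LHS ≡ 0 (mod 3), but the RHS -5 is not — no integer solution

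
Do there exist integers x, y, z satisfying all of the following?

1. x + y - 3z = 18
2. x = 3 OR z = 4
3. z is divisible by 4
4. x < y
Yes

Take x = 2, y = 28, z = 4. Substituting into each constraint:
  (1) 2 + 28 - 3(4) = 18 ✓
  (2) z = 4, target 4 ✓ (second branch holds)
  (3) 4 = 4 × 1, remainder 0 ✓
  (4) 2 < 28 ✓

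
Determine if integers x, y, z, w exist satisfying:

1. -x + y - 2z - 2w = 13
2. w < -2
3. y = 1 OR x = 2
Yes

Take x = 0, y = 1, z = -3, w = -3. Substituting into each constraint:
  (1) 0 + 1 - 2(-3) - 2(-3) = 13 ✓
  (2) -3 < -2 ✓
  (3) y = 1, target 1 ✓ (first branch holds)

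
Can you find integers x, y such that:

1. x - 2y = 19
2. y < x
Yes

Take x = 19, y = 0. Substituting into each constraint:
  (1) 19 - 2(0) = 19 ✓
  (2) 0 < 19 ✓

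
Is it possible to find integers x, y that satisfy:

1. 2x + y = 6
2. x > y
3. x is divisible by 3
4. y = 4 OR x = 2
No

A contradictory subset is {2x + y = 6, x > y, y = 4 OR x = 2}. No integer assignment can satisfy these jointly:

  - 2x + y = 6: is a linear equation tying the variables together
  - x > y: bounds one variable relative to another variable
  - y = 4 OR x = 2: forces a choice: either y = 4 or x = 2

Split on the disjunction (y = 4 OR x = 2):
  • If y = 4: the equation forces x = 1, giving (y, x) = (4, 1), which violates x > y.
  • If x = 2: the equation forces y = 2, giving (x, y) = (2, 2), which violates x > y.
Both branches are infeasible, so the system has no integer solution.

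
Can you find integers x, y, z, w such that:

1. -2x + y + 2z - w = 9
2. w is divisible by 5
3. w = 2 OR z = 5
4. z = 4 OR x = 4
Yes

Take x = 4, y = 12, z = 5, w = 5. Substituting into each constraint:
  (1) -2(4) + 12 + 2(5) + (-5) = 9 ✓
  (2) 5 = 5 × 1, remainder 0 ✓
  (3) z = 5, target 5 ✓ (second branch holds)
  (4) x = 4, target 4 ✓ (second branch holds)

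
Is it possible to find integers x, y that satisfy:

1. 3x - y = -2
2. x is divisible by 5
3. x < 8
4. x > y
Yes

Take x = -5, y = -13. Substituting into each constraint:
  (1) 3(-5) + 13 = -2 ✓
  (2) -5 = 5 × -1, remainder 0 ✓
  (3) -5 < 8 ✓
  (4) -5 > -13 ✓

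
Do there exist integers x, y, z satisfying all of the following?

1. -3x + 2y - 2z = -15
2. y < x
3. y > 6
Yes

Take x = 9, y = 8, z = 2. Substituting into each constraint:
  (1) -3(9) + 2(8) - 2(2) = -15 ✓
  (2) 8 < 9 ✓
  (3) 8 > 6 ✓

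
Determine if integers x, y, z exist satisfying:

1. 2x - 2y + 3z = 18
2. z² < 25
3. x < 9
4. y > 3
Yes

Take x = 8, y = 5, z = 4. Substituting into each constraint:
  (1) 2(8) - 2(5) + 3(4) = 18 ✓
  (2) z² = (4)² = 16, and 16 < 25 ✓
  (3) 8 < 9 ✓
  (4) 5 > 3 ✓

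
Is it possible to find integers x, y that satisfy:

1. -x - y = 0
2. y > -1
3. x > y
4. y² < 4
No

A contradictory subset is {-x - y = 0, y > -1, x > y}. No integer assignment can satisfy these jointly:

  - -x - y = 0: is a linear equation tying the variables together
  - y > -1: bounds one variable relative to a constant
  - x > y: bounds one variable relative to another variable

Propagating the comparison: x > y and y ≥ 0 give x ≥ 1. Range argument: with x ∈ [1, ∞], y ∈ [0, ∞], the left side of the equation is at most -1, but the right side is 0 > -1. No integer solution exists.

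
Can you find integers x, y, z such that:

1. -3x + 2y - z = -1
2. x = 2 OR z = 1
Yes

Take x = 2, y = 2, z = -1. Substituting into each constraint:
  (1) -3(2) + 2(2) + 1 = -1 ✓
  (2) x = 2, target 2 ✓ (first branch holds)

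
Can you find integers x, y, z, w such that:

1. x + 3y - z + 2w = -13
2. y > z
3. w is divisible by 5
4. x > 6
Yes

Take x = 7, y = -11, z = -13, w = 0. Substituting into each constraint:
  (1) 7 + 3(-11) + 13 + 2(0) = -13 ✓
  (2) -11 > -13 ✓
  (3) 0 = 5 × 0, remainder 0 ✓
  (4) 7 > 6 ✓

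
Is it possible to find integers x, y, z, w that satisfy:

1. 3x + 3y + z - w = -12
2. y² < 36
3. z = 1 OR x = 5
Yes

Take x = -4, y = 0, z = 1, w = 1. Substituting into each constraint:
  (1) 3(-4) + 3(0) + 1 + (-1) = -12 ✓
  (2) y² = (0)² = 0, and 0 < 36 ✓
  (3) z = 1, target 1 ✓ (first branch holds)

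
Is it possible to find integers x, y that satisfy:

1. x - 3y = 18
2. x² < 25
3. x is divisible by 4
Yes

Take x = 0, y = -6. Substituting into each constraint:
  (1) 0 - 3(-6) = 18 ✓
  (2) x² = (0)² = 0, and 0 < 25 ✓
  (3) 0 = 4 × 0, remainder 0 ✓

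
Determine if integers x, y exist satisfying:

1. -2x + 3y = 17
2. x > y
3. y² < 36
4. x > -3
No

A contradictory subset is {-2x + 3y = 17, x > y, y² < 36}. No integer assignment can satisfy these jointly:

  - -2x + 3y = 17: is a linear equation tying the variables together
  - x > y: bounds one variable relative to another variable
  - y² < 36: restricts y to |y| ≤ 5

The bounds confine y to {-5, -4, -3, -2, -1, 0, 1, 2, 3, 4, 5}. For each value, substitute into the equation:
  • y = -5: the equation forces x = -16, but x > y fails since -16 ≤ -5.
  • y = -4: the equation gives -2x = 29, so x would not be an integer.
  • y = -3: the equation forces x = -13, but x > y fails since -13 ≤ -3.
  • y = -2: the equation gives -2x = 23, so x would not be an integer.
  • y = -1: the equation forces x = -10, but x > y fails since -10 ≤ -1.
  • y = 0: the equation gives -2x = 17, so x would not be an integer.
  • y = 1: the equation forces x = -7, but x > y fails since -7 ≤ 1.
  • y = 2: the equation gives -2x = 11, so x would not be an integer.
  • y = 3: the equation forces x = -4, but x > y fails since -4 ≤ 3.
  • y = 4: the equation gives -2x = 5, so x would not be an integer.
  • y = 5: the equation forces x = -1, but x > y fails since -1 ≤ 5.
Every case fails, so no integer solution exists.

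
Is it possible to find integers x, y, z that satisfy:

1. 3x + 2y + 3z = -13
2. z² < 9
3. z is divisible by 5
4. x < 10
Yes

Take x = 1, y = -8, z = 0. Substituting into each constraint:
  (1) 3(1) + 2(-8) + 3(0) = -13 ✓
  (2) z² = (0)² = 0, and 0 < 9 ✓
  (3) 0 = 5 × 0, remainder 0 ✓
  (4) 1 < 10 ✓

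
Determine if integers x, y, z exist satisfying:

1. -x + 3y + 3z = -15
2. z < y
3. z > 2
Yes

Take x = 36, y = 4, z = 3. Substituting into each constraint:
  (1) (-36) + 3(4) + 3(3) = -15 ✓
  (2) 3 < 4 ✓
  (3) 3 > 2 ✓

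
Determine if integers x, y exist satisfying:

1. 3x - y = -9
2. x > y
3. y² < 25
No

The full constraint system is jointly infeasible over the integers. Each constraint and what it forces:

  - 3x - y = -9: is a linear equation tying the variables together
  - x > y: bounds one variable relative to another variable
  - y² < 25: restricts y to |y| ≤ 4

The bounds confine y to {-4, -3, -2, -1, 0, 1, 2, 3, 4}. For each value, substitute into the equation:
  • y = -4: the equation gives 3x = -13, so x would not be an integer.
  • y = -3: the equation forces x = -4, but x > y fails since -4 ≤ -3.
  • y = -2: the equation gives 3x = -11, so x would not be an integer.
  • y = -1: the equation gives 3x = -10, so x would not be an integer.
  • y = 0: the equation forces x = -3, but x > y fails since -3 ≤ 0.
  • y = 1: the equation gives 3x = -8, so x would not be an integer.
  • y = 2: the equation gives 3x = -7, so x would not be an integer.
  • y = 3: the equation forces x = -2, but x > y fails since -2 ≤ 3.
  • y = 4: the equation gives 3x = -5, so x would not be an integer.
Every case fails, so no integer solution exists.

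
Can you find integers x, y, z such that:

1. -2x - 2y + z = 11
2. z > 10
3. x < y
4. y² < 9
Yes

Take x = 0, y = 1, z = 13. Substituting into each constraint:
  (1) -2(0) - 2(1) + 13 = 11 ✓
  (2) 13 > 10 ✓
  (3) 0 < 1 ✓
  (4) y² = (1)² = 1, and 1 < 9 ✓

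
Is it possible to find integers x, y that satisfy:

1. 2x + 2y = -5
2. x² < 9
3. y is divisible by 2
No

Even the single constraint (2x + 2y = -5) is infeasible over the integers.

  - 2x + 2y = -5: every term on the left is divisible by 2, so the LHS ≡ 0 (mod 2), but the RHS -5 is not — no integer solution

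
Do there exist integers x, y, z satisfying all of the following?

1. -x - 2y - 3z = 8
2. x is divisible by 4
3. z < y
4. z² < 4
Yes

Take x = -12, y = 2, z = 0. Substituting into each constraint:
  (1) 12 - 2(2) - 3(0) = 8 ✓
  (2) -12 = 4 × -3, remainder 0 ✓
  (3) 0 < 2 ✓
  (4) z² = (0)² = 0, and 0 < 4 ✓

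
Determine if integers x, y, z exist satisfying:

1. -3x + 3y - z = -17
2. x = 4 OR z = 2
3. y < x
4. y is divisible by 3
Yes

Take x = 5, y = 0, z = 2. Substituting into each constraint:
  (1) -3(5) + 3(0) + (-2) = -17 ✓
  (2) z = 2, target 2 ✓ (second branch holds)
  (3) 0 < 5 ✓
  (4) 0 = 3 × 0, remainder 0 ✓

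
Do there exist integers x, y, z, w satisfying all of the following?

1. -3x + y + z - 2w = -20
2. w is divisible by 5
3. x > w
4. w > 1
Yes

Take x = 6, y = 8, z = 0, w = 5. Substituting into each constraint:
  (1) -3(6) + 8 + 0 - 2(5) = -20 ✓
  (2) 5 = 5 × 1, remainder 0 ✓
  (3) 6 > 5 ✓
  (4) 5 > 1 ✓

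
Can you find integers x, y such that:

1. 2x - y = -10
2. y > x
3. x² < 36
Yes

Take x = 0, y = 10. Substituting into each constraint:
  (1) 2(0) + (-10) = -10 ✓
  (2) 10 > 0 ✓
  (3) x² = (0)² = 0, and 0 < 36 ✓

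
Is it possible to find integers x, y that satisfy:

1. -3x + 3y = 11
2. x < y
No

Even the single constraint (-3x + 3y = 11) is infeasible over the integers.

  - -3x + 3y = 11: every term on the left is divisible by 3, so the LHS ≡ 0 (mod 3), but the RHS 11 is not — no integer solution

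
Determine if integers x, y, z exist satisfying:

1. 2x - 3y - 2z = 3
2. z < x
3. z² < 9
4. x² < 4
Yes

Take x = 1, y = 1, z = -2. Substituting into each constraint:
  (1) 2(1) - 3(1) - 2(-2) = 3 ✓
  (2) -2 < 1 ✓
  (3) z² = (-2)² = 4, and 4 < 9 ✓
  (4) x² = (1)² = 1, and 1 < 4 ✓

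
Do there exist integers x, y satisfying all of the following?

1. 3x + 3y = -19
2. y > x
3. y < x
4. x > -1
No

Even the single constraint (3x + 3y = -19) is infeasible over the integers.

  - 3x + 3y = -19: every term on the left is divisible by 3, so the LHS ≡ 0 (mod 3), but the RHS -19 is not — no integer solution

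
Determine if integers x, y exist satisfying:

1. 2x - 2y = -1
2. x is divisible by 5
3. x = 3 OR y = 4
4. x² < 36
No

Even the single constraint (2x - 2y = -1) is infeasible over the integers.

  - 2x - 2y = -1: every term on the left is divisible by 2, so the LHS ≡ 0 (mod 2), but the RHS -1 is not — no integer solution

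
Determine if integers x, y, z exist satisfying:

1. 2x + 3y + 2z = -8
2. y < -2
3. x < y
Yes

Take x = -5, y = -4, z = 7. Substituting into each constraint:
  (1) 2(-5) + 3(-4) + 2(7) = -8 ✓
  (2) -4 < -2 ✓
  (3) -5 < -4 ✓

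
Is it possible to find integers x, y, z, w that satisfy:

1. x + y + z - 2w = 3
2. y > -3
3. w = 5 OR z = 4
Yes

Take x = 1, y = 0, z = 4, w = 1. Substituting into each constraint:
  (1) 1 + 0 + 4 - 2(1) = 3 ✓
  (2) 0 > -3 ✓
  (3) z = 4, target 4 ✓ (second branch holds)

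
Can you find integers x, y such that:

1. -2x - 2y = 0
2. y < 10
Yes

Take x = 0, y = 0. Substituting into each constraint:
  (1) -2(0) - 2(0) = 0 ✓
  (2) 0 < 10 ✓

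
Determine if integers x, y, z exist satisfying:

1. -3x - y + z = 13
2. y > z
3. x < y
Yes

Take x = -5, y = -4, z = -6. Substituting into each constraint:
  (1) -3(-5) + 4 + (-6) = 13 ✓
  (2) -4 > -6 ✓
  (3) -5 < -4 ✓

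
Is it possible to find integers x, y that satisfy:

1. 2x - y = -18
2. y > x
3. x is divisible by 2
Yes

Take x = 0, y = 18. Substituting into each constraint:
  (1) 2(0) + (-18) = -18 ✓
  (2) 18 > 0 ✓
  (3) 0 = 2 × 0, remainder 0 ✓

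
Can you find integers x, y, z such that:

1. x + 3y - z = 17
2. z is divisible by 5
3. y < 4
Yes

Take x = 8, y = 3, z = 0. Substituting into each constraint:
  (1) 8 + 3(3) + 0 = 17 ✓
  (2) 0 = 5 × 0, remainder 0 ✓
  (3) 3 < 4 ✓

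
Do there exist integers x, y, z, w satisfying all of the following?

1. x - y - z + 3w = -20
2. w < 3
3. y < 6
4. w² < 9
Yes

Take x = 0, y = 0, z = 20, w = 0. Substituting into each constraint:
  (1) 0 + 0 + (-20) + 3(0) = -20 ✓
  (2) 0 < 3 ✓
  (3) 0 < 6 ✓
  (4) w² = (0)² = 0, and 0 < 9 ✓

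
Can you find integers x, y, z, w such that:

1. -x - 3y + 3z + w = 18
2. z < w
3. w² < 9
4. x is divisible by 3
Yes

Take x = -39, y = 5, z = -2, w = 0. Substituting into each constraint:
  (1) 39 - 3(5) + 3(-2) + 0 = 18 ✓
  (2) -2 < 0 ✓
  (3) w² = (0)² = 0, and 0 < 9 ✓
  (4) -39 = 3 × -13, remainder 0 ✓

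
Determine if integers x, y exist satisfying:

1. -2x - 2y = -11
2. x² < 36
No

Even the single constraint (-2x - 2y = -11) is infeasible over the integers.

  - -2x - 2y = -11: every term on the left is divisible by 2, so the LHS ≡ 0 (mod 2), but the RHS -11 is not — no integer solution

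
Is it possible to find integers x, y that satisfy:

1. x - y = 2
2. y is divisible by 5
Yes

Take x = 2, y = 0. Substituting into each constraint:
  (1) 2 + 0 = 2 ✓
  (2) 0 = 5 × 0, remainder 0 ✓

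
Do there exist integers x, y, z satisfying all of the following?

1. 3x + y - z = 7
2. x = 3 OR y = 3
Yes

Take x = 2, y = 3, z = 2. Substituting into each constraint:
  (1) 3(2) + 3 + (-2) = 7 ✓
  (2) y = 3, target 3 ✓ (second branch holds)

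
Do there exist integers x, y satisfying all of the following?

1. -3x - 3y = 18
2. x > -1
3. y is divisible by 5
Yes

Take x = 4, y = -10. Substituting into each constraint:
  (1) -3(4) - 3(-10) = 18 ✓
  (2) 4 > -1 ✓
  (3) -10 = 5 × -2, remainder 0 ✓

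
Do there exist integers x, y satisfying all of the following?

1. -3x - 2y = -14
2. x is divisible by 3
Yes

Take x = 0, y = 7. Substituting into each constraint:
  (1) -3(0) - 2(7) = -14 ✓
  (2) 0 = 3 × 0, remainder 0 ✓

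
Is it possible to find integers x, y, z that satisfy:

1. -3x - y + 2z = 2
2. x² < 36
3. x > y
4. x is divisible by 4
Yes

Take x = 0, y = -2, z = 0. Substituting into each constraint:
  (1) -3(0) + 2 + 2(0) = 2 ✓
  (2) x² = (0)² = 0, and 0 < 36 ✓
  (3) 0 > -2 ✓
  (4) 0 = 4 × 0, remainder 0 ✓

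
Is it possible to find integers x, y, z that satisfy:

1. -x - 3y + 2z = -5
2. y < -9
Yes

Take x = 35, y = -10, z = 0. Substituting into each constraint:
  (1) (-35) - 3(-10) + 2(0) = -5 ✓
  (2) -10 < -9 ✓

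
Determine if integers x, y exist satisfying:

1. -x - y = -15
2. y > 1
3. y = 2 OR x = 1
Yes

Take x = 1, y = 14. Substituting into each constraint:
  (1) (-1) + (-14) = -15 ✓
  (2) 14 > 1 ✓
  (3) x = 1, target 1 ✓ (second branch holds)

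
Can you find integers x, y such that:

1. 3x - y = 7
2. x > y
Yes

Take x = 3, y = 2. Substituting into each constraint:
  (1) 3(3) + (-2) = 7 ✓
  (2) 3 > 2 ✓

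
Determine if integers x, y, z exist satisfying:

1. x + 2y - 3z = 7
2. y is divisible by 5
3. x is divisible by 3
Yes

Take x = 0, y = 5, z = 1. Substituting into each constraint:
  (1) 0 + 2(5) - 3(1) = 7 ✓
  (2) 5 = 5 × 1, remainder 0 ✓
  (3) 0 = 3 × 0, remainder 0 ✓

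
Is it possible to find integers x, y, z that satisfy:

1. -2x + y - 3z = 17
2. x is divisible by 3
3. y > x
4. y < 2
Yes

Take x = -3, y = -1, z = -4. Substituting into each constraint:
  (1) -2(-3) + (-1) - 3(-4) = 17 ✓
  (2) -3 = 3 × -1, remainder 0 ✓
  (3) -1 > -3 ✓
  (4) -1 < 2 ✓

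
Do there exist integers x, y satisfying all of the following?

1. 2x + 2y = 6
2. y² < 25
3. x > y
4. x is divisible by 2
Yes

Take x = 2, y = 1. Substituting into each constraint:
  (1) 2(2) + 2(1) = 6 ✓
  (2) y² = (1)² = 1, and 1 < 25 ✓
  (3) 2 > 1 ✓
  (4) 2 = 2 × 1, remainder 0 ✓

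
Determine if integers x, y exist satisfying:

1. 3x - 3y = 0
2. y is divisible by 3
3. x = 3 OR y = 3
Yes

Take x = 3, y = 3. Substituting into each constraint:
  (1) 3(3) - 3(3) = 0 ✓
  (2) 3 = 3 × 1, remainder 0 ✓
  (3) x = 3, target 3 ✓ (first branch holds)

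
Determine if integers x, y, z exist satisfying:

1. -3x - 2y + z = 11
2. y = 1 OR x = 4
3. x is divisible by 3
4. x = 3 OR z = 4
Yes

Take x = -3, y = 1, z = 4. Substituting into each constraint:
  (1) -3(-3) - 2(1) + 4 = 11 ✓
  (2) y = 1, target 1 ✓ (first branch holds)
  (3) -3 = 3 × -1, remainder 0 ✓
  (4) z = 4, target 4 ✓ (second branch holds)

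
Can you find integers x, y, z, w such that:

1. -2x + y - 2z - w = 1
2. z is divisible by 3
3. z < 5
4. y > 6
Yes

Take x = 3, y = 7, z = 0, w = 0. Substituting into each constraint:
  (1) -2(3) + 7 - 2(0) + 0 = 1 ✓
  (2) 0 = 3 × 0, remainder 0 ✓
  (3) 0 < 5 ✓
  (4) 7 > 6 ✓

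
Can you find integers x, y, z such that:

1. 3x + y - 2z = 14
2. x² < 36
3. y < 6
Yes

Take x = 0, y = 0, z = -7. Substituting into each constraint:
  (1) 3(0) + 0 - 2(-7) = 14 ✓
  (2) x² = (0)² = 0, and 0 < 36 ✓
  (3) 0 < 6 ✓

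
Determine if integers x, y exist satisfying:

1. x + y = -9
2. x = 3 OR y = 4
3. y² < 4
No

The full constraint system is jointly infeasible over the integers. Each constraint and what it forces:

  - x + y = -9: is a linear equation tying the variables together
  - x = 3 OR y = 4: forces a choice: either x = 3 or y = 4
  - y² < 4: restricts y to |y| ≤ 1

Split on the disjunction (x = 3 OR y = 4):
  • If x = 3: the equation forces y = -12, but y² < 4 requires |y| ≤ 1.
  • If y = 4: this contradicts y² < 4, which requires |y| ≤ 1.
Both branches are infeasible, so the system has no integer solution.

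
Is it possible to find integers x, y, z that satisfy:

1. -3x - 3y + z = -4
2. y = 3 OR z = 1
Yes

Take x = -1, y = 3, z = 2. Substituting into each constraint:
  (1) -3(-1) - 3(3) + 2 = -4 ✓
  (2) y = 3, target 3 ✓ (first branch holds)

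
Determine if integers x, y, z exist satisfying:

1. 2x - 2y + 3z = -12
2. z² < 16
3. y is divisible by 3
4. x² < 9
Yes

Take x = 0, y = 9, z = 2. Substituting into each constraint:
  (1) 2(0) - 2(9) + 3(2) = -12 ✓
  (2) z² = (2)² = 4, and 4 < 16 ✓
  (3) 9 = 3 × 3, remainder 0 ✓
  (4) x² = (0)² = 0, and 0 < 9 ✓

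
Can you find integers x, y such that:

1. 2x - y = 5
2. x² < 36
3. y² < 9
Yes

Take x = 3, y = 1. Substituting into each constraint:
  (1) 2(3) + (-1) = 5 ✓
  (2) x² = (3)² = 9, and 9 < 36 ✓
  (3) y² = (1)² = 1, and 1 < 9 ✓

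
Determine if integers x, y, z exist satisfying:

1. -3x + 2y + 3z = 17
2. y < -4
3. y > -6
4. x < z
Yes

Take x = -9, y = -5, z = 0. Substituting into each constraint:
  (1) -3(-9) + 2(-5) + 3(0) = 17 ✓
  (2) -5 < -4 ✓
  (3) -5 > -6 ✓
  (4) -9 < 0 ✓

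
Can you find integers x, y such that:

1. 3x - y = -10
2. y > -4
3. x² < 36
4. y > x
Yes

Take x = 0, y = 10. Substituting into each constraint:
  (1) 3(0) + (-10) = -10 ✓
  (2) 10 > -4 ✓
  (3) x² = (0)² = 0, and 0 < 36 ✓
  (4) 10 > 0 ✓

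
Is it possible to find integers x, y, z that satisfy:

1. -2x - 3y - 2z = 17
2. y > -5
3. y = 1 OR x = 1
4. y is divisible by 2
No

A contradictory subset is {-2x - 3y - 2z = 17, y is divisible by 2}. No integer assignment can satisfy these jointly:

  - -2x - 3y - 2z = 17: is a linear equation tying the variables together
  - y is divisible by 2: restricts y to multiples of 2

Modular obstruction: writing y = 2y', every remaining term of the linear equation is divisible by 2, so the left side is ≡ 0 (mod 2); but the right side 17 ≡ 1 (mod 2). No integers can satisfy it.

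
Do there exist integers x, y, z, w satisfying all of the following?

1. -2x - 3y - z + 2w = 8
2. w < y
Yes

Take x = -6, y = 1, z = 1, w = 0. Substituting into each constraint:
  (1) -2(-6) - 3(1) + (-1) + 2(0) = 8 ✓
  (2) 0 < 1 ✓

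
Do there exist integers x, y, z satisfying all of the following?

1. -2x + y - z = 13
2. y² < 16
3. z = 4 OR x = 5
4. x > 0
Yes

Take x = 5, y = -1, z = -24. Substituting into each constraint:
  (1) -2(5) + (-1) + 24 = 13 ✓
  (2) y² = (-1)² = 1, and 1 < 16 ✓
  (3) x = 5, target 5 ✓ (second branch holds)
  (4) 5 > 0 ✓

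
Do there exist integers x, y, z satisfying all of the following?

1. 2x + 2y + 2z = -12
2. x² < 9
Yes

Take x = 0, y = -6, z = 0. Substituting into each constraint:
  (1) 2(0) + 2(-6) + 2(0) = -12 ✓
  (2) x² = (0)² = 0, and 0 < 9 ✓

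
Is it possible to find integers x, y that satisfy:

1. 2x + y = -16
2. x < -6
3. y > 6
Yes

Take x = -12, y = 8. Substituting into each constraint:
  (1) 2(-12) + 8 = -16 ✓
  (2) -12 < -6 ✓
  (3) 8 > 6 ✓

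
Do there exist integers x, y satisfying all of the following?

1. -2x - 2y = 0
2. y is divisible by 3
Yes

Take x = 0, y = 0. Substituting into each constraint:
  (1) -2(0) - 2(0) = 0 ✓
  (2) 0 = 3 × 0, remainder 0 ✓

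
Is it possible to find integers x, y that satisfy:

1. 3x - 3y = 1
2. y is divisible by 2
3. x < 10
No

Even the single constraint (3x - 3y = 1) is infeasible over the integers.

  - 3x - 3y = 1: every term on the left is divisible by 3, so the LHS ≡ 0 (mod 3), but the RHS 1 is not — no integer solution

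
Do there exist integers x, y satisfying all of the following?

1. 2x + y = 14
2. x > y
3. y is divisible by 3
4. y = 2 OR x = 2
No

The full constraint system is jointly infeasible over the integers. Each constraint and what it forces:

  - 2x + y = 14: is a linear equation tying the variables together
  - x > y: bounds one variable relative to another variable
  - y is divisible by 3: restricts y to multiples of 3
  - y = 2 OR x = 2: forces a choice: either y = 2 or x = 2

Split on the disjunction (y = 2 OR x = 2):
  • If y = 2: this contradicts the divisibility constraint — 2 is not a multiple of 3.
  • If x = 2: with x = 2, writing y = 3y', every remaining term of the linear equation is divisible by 3, so the left side is ≡ 0 (mod 3); but the right side 10 ≡ 1 (mod 3). No integers can satisfy it.
Both branches are infeasible, so the system has no integer solution.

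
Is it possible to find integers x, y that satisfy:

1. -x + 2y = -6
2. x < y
Yes

Take x = -8, y = -7. Substituting into each constraint:
  (1) 8 + 2(-7) = -6 ✓
  (2) -8 < -7 ✓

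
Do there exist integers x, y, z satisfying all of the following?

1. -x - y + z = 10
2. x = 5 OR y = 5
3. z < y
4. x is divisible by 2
Yes

Take x = -12, y = 5, z = 3. Substituting into each constraint:
  (1) 12 + (-5) + 3 = 10 ✓
  (2) y = 5, target 5 ✓ (second branch holds)
  (3) 3 < 5 ✓
  (4) -12 = 2 × -6, remainder 0 ✓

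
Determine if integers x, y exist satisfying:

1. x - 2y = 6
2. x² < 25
Yes

Take x = 0, y = -3. Substituting into each constraint:
  (1) 0 - 2(-3) = 6 ✓
  (2) x² = (0)² = 0, and 0 < 25 ✓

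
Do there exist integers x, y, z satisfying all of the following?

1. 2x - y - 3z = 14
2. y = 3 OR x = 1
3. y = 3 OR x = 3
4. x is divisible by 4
Yes

Take x = -8, y = 3, z = -11. Substituting into each constraint:
  (1) 2(-8) + (-3) - 3(-11) = 14 ✓
  (2) y = 3, target 3 ✓ (first branch holds)
  (3) y = 3, target 3 ✓ (first branch holds)
  (4) -8 = 4 × -2, remainder 0 ✓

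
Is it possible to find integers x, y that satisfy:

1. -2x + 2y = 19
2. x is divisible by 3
No

Even the single constraint (-2x + 2y = 19) is infeasible over the integers.

  - -2x + 2y = 19: every term on the left is divisible by 2, so the LHS ≡ 0 (mod 2), but the RHS 19 is not — no integer solution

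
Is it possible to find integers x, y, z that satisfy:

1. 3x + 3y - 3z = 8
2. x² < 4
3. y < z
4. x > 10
No

Even the single constraint (3x + 3y - 3z = 8) is infeasible over the integers.

  - 3x + 3y - 3z = 8: every term on the left is divisible by 3, so the LHS ≡ 0 (mod 3), but the RHS 8 is not — no integer solution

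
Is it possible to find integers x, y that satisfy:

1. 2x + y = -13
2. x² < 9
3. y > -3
No

The full constraint system is jointly infeasible over the integers. Each constraint and what it forces:

  - 2x + y = -13: is a linear equation tying the variables together
  - x² < 9: restricts x to |x| ≤ 2
  - y > -3: bounds one variable relative to a constant

Range argument: with x ∈ [-2, 2], y ∈ [-2, ∞], the left side of the equation is at least -6, but the right side is -13 < -6. No integer solution exists.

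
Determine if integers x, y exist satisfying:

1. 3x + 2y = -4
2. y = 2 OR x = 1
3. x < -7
No

The full constraint system is jointly infeasible over the integers. Each constraint and what it forces:

  - 3x + 2y = -4: is a linear equation tying the variables together
  - y = 2 OR x = 1: forces a choice: either y = 2 or x = 1
  - x < -7: bounds one variable relative to a constant

Split on the disjunction (y = 2 OR x = 1):
  • If y = 2: with y = 2, every remaining term of the linear equation is divisible by 3, so the left side is ≡ 0 (mod 3); but the right side -8 ≡ 1 (mod 3). No integers can satisfy it.
  • If x = 1: this contradicts the bound x ≤ -8.
Both branches are infeasible, so the system has no integer solution.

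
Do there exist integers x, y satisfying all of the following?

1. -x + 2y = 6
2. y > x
Yes

Take x = 4, y = 5. Substituting into each constraint:
  (1) (-4) + 2(5) = 6 ✓
  (2) 5 > 4 ✓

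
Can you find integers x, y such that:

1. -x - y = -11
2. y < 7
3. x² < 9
No

The full constraint system is jointly infeasible over the integers. Each constraint and what it forces:

  - -x - y = -11: is a linear equation tying the variables together
  - y < 7: bounds one variable relative to a constant
  - x² < 9: restricts x to |x| ≤ 2

Range argument: with x ∈ [-2, 2], y ∈ [−∞, 6], the left side of the equation is at least -8, but the right side is -11 < -8. No integer solution exists.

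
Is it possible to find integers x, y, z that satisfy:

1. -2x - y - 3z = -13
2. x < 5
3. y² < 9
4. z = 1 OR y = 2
Yes

Take x = 4, y = 2, z = 1. Substituting into each constraint:
  (1) -2(4) + (-2) - 3(1) = -13 ✓
  (2) 4 < 5 ✓
  (3) y² = (2)² = 4, and 4 < 9 ✓
  (4) z = 1, target 1 ✓ (first branch holds)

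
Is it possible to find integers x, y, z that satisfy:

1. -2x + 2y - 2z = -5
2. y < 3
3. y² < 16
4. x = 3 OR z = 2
No

Even the single constraint (-2x + 2y - 2z = -5) is infeasible over the integers.

  - -2x + 2y - 2z = -5: every term on the left is divisible by 2, so the LHS ≡ 0 (mod 2), but the RHS -5 is not — no integer solution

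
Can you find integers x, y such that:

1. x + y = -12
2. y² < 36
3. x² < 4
No

The full constraint system is jointly infeasible over the integers. Each constraint and what it forces:

  - x + y = -12: is a linear equation tying the variables together
  - y² < 36: restricts y to |y| ≤ 5
  - x² < 4: restricts x to |x| ≤ 1

Range argument: with x ∈ [-1, 1], y ∈ [-5, 5], the left side of the equation is at least -6, but the right side is -12 < -6. No integer solution exists.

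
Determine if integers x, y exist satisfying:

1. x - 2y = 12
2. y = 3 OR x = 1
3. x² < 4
No

The full constraint system is jointly infeasible over the integers. Each constraint and what it forces:

  - x - 2y = 12: is a linear equation tying the variables together
  - y = 3 OR x = 1: forces a choice: either y = 3 or x = 1
  - x² < 4: restricts x to |x| ≤ 1

Split on the disjunction (y = 3 OR x = 1):
  • If y = 3: the equation forces x = 18, but x² < 4 requires |x| ≤ 1.
  • If x = 1: with x = 1, every remaining term of the linear equation is divisible by 2, so the left side is ≡ 0 (mod 2); but the right side 11 ≡ 1 (mod 2). No integers can satisfy it.
Both branches are infeasible, so the system has no integer solution.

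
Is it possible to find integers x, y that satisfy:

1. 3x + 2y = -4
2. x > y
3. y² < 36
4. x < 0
No

A contradictory subset is {3x + 2y = -4, x > y, x < 0}. No integer assignment can satisfy these jointly:

  - 3x + 2y = -4: is a linear equation tying the variables together
  - x > y: bounds one variable relative to another variable
  - x < 0: bounds one variable relative to a constant

Propagating the comparison: y < x and x ≤ -1 give y ≤ -2. Range argument: with x ∈ [−∞, -1], y ∈ [−∞, -2], the left side of the equation is at most -7, but the right side is -4 > -7. No integer solution exists.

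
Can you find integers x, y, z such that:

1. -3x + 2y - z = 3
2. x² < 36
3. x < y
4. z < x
Yes

Take x = 0, y = 1, z = -1. Substituting into each constraint:
  (1) -3(0) + 2(1) + 1 = 3 ✓
  (2) x² = (0)² = 0, and 0 < 36 ✓
  (3) 0 < 1 ✓
  (4) -1 < 0 ✓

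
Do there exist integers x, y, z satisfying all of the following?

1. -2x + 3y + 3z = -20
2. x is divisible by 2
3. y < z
Yes

Take x = 10, y = -1, z = 1. Substituting into each constraint:
  (1) -2(10) + 3(-1) + 3(1) = -20 ✓
  (2) 10 = 2 × 5, remainder 0 ✓
  (3) -1 < 1 ✓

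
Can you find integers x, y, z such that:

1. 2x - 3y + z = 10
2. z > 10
Yes

Take x = -1, y = 0, z = 12. Substituting into each constraint:
  (1) 2(-1) - 3(0) + 12 = 10 ✓
  (2) 12 > 10 ✓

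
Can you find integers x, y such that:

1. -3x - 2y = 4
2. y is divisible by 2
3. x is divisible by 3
Yes

Take x = 0, y = -2. Substituting into each constraint:
  (1) -3(0) - 2(-2) = 4 ✓
  (2) -2 = 2 × -1, remainder 0 ✓
  (3) 0 = 3 × 0, remainder 0 ✓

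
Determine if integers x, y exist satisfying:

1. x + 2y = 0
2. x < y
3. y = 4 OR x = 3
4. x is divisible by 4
Yes

Take x = -8, y = 4. Substituting into each constraint:
  (1) (-8) + 2(4) = 0 ✓
  (2) -8 < 4 ✓
  (3) y = 4, target 4 ✓ (first branch holds)
  (4) -8 = 4 × -2, remainder 0 ✓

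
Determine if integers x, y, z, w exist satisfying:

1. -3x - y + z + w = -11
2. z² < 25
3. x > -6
Yes

Take x = 3, y = 2, z = 0, w = 0. Substituting into each constraint:
  (1) -3(3) + (-2) + 0 + 0 = -11 ✓
  (2) z² = (0)² = 0, and 0 < 25 ✓
  (3) 3 > -6 ✓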